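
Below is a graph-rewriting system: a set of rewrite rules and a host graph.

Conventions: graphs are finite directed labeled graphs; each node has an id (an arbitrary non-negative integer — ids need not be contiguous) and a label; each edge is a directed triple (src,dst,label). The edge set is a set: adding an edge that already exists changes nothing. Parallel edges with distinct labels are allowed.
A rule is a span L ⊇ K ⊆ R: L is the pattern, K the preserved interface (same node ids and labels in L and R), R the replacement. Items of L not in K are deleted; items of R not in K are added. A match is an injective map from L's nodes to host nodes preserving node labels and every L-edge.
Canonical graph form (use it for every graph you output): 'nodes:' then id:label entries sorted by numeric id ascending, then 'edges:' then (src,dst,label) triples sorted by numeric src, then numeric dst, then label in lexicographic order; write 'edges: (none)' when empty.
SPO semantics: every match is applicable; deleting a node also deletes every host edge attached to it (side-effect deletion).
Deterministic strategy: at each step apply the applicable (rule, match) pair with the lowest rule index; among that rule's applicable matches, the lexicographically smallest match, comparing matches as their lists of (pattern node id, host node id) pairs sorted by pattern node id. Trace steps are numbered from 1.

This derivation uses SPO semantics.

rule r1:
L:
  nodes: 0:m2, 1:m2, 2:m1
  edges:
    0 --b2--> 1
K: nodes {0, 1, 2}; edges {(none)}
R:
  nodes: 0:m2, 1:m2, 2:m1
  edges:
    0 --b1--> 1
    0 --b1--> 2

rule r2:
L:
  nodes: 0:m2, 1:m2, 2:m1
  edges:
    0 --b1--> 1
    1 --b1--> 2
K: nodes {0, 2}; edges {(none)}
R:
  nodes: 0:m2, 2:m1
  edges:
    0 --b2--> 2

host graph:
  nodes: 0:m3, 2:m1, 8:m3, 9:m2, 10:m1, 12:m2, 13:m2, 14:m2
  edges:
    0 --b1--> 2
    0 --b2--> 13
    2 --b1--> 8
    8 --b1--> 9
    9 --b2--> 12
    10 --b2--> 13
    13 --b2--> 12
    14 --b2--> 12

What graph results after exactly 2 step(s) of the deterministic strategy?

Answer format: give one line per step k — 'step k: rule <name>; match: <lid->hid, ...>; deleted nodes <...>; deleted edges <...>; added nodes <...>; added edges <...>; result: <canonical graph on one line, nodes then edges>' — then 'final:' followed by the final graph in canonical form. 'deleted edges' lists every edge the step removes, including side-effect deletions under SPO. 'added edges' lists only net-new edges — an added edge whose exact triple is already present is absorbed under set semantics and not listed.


step 1: rule r1; match: 0->9, 1->12, 2->2; deleted nodes (none); deleted edges (9,12,b2); added nodes (none); added edges (9,2,b1); (9,12,b1); result: nodes: 0:m3, 2:m1, 8:m3, 9:m2, 10:m1, 12:m2, 13:m2, 14:m2 edges: (0,2,b1); (0,13,b2); (2,8,b1); (8,9,b1); (9,2,b1); (9,12,b1); (10,13,b2); (13,12,b2); (14,12,b2)
step 2: rule r1; match: 0->13, 1->12, 2->2; deleted nodes (none); deleted edges (13,12,b2); added nodes (none); added edges (13,2,b1); (13,12,b1); result: nodes: 0:m3, 2:m1, 8:m3, 9:m2, 10:m1, 12:m2, 13:m2, 14:m2 edges: (0,2,b1); (0,13,b2); (2,8,b1); (8,9,b1); (9,2,b1); (9,12,b1); (10,13,b2); (13,2,b1); (13,12,b1); (14,12,b2)
final:
nodes: 0:m3, 2:m1, 8:m3, 9:m2, 10:m1, 12:m2, 13:m2, 14:m2
edges: (0,2,b1); (0,13,b2); (2,8,b1); (8,9,b1); (9,2,b1); (9,12,b1); (10,13,b2); (13,2,b1); (13,12,b1); (14,12,b2)


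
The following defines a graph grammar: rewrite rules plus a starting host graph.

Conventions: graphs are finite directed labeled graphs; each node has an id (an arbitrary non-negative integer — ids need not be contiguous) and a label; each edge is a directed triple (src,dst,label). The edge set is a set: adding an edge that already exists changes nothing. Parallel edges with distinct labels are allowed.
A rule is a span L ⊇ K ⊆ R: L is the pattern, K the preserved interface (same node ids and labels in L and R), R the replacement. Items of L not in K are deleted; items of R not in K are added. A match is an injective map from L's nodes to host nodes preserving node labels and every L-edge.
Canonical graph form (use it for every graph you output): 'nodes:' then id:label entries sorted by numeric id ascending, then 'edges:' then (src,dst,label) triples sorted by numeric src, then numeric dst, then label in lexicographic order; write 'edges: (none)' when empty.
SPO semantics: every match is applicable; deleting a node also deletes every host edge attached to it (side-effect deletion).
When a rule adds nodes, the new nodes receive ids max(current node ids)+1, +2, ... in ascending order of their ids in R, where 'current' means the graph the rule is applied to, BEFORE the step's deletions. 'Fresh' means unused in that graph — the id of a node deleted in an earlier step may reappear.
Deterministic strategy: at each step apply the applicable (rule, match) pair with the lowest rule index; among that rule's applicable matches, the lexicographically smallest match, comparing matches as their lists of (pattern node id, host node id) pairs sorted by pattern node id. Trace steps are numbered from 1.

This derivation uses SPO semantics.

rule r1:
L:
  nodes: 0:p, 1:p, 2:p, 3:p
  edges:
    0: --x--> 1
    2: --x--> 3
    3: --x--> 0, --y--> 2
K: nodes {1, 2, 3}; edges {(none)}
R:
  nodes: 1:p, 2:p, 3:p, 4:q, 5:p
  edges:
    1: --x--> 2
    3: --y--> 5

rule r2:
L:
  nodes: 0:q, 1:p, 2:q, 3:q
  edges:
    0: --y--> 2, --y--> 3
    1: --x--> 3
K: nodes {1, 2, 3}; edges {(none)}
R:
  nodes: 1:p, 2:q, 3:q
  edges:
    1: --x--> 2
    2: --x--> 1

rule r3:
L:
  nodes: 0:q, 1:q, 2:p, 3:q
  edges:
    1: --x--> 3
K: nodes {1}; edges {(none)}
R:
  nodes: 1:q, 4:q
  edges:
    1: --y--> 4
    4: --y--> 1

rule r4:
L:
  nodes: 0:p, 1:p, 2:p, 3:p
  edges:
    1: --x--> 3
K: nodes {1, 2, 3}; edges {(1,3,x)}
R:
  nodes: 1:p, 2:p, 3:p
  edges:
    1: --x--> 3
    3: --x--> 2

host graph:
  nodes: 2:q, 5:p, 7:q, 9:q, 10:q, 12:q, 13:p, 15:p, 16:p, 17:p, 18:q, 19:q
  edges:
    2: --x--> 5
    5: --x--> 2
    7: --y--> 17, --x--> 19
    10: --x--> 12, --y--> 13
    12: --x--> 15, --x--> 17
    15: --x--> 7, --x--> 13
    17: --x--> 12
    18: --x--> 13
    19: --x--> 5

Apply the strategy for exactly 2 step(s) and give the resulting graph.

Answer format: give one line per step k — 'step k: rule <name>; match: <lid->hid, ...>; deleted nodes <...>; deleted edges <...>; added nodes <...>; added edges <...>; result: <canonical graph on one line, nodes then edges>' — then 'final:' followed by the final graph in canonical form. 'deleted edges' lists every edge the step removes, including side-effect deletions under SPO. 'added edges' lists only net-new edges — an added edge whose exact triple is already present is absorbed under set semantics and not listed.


step 1: rule r3; match: 0->2, 1->7, 2->5, 3->19; deleted nodes 2, 5, 19; deleted edges (2,5,x); (5,2,x); (7,19,x); (19,5,x); added nodes 20; added edges (7,20,y); (20,7,y); result: nodes: 7:q, 9:q, 10:q, 12:q, 13:p, 15:p, 16:p, 17:p, 18:q, 20:q edges: (7,17,y); (7,20,y); (10,12,x); (10,13,y); (12,15,x); (12,17,x); (15,7,x); (15,13,x); (17,12,x); (18,13,x); (20,7,y)
step 2: rule r3; match: 0->7, 1->10, 2->13, 3->12; deleted nodes 7, 12, 13; deleted edges (7,17,y); (7,20,y); (10,12,x); (10,13,y); (12,15,x); (12,17,x); (15,7,x); (15,13,x); (17,12,x); (18,13,x); (20,7,y); added nodes 21; added edges (10,21,y); (21,10,y); result: nodes: 9:q, 10:q, 15:p, 16:p, 17:p, 18:q, 20:q, 21:q edges: (10,21,y); (21,10,y)
final:
nodes: 9:q, 10:q, 15:p, 16:p, 17:p, 18:q, 20:q, 21:q
edges: (10,21,y); (21,10,y)


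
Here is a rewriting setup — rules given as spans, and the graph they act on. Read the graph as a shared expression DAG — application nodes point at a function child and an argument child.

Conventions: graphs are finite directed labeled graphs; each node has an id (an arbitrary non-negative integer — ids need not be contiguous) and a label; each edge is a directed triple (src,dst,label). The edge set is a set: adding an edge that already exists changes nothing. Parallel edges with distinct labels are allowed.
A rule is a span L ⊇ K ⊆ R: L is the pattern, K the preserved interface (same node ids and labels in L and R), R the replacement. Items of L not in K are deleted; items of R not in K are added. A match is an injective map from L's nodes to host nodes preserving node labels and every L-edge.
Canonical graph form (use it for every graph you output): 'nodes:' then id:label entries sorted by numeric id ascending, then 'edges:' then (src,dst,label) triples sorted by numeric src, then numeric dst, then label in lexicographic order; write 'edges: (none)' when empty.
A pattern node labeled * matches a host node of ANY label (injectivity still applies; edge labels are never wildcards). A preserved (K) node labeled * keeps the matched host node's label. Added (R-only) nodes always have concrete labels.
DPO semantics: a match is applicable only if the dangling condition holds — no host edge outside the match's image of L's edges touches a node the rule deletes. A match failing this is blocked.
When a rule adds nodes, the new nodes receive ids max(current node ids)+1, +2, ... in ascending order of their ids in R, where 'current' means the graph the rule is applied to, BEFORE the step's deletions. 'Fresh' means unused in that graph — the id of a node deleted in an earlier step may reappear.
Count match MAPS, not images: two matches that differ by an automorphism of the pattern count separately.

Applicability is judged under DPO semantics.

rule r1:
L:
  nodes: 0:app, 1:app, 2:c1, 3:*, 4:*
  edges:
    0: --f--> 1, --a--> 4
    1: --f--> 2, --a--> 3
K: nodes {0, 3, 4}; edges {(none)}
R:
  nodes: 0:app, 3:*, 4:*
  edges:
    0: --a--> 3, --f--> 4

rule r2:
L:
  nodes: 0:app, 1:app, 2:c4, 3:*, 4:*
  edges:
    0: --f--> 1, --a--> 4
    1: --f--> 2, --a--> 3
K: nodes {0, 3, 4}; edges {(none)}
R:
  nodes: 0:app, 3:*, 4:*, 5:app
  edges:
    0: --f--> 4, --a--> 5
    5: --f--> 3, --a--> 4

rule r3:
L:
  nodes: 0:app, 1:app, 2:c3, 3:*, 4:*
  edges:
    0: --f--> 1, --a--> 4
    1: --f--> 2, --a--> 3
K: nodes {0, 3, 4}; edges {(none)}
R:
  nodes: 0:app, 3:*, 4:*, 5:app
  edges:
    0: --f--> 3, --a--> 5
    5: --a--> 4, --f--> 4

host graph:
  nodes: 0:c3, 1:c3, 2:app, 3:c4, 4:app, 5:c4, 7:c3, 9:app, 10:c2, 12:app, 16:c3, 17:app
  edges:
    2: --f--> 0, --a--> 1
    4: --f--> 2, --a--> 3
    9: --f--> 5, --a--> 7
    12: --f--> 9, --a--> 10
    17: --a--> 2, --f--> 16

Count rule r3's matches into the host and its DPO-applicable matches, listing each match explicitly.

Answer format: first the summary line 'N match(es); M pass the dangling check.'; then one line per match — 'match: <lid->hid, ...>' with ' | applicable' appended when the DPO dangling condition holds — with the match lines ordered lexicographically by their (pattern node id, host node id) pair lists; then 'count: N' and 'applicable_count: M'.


1 match(es); 0 pass the dangling check.
match: 0->4, 1->2, 2->0, 3->1, 4->3
count: 1
applicable_count: 0


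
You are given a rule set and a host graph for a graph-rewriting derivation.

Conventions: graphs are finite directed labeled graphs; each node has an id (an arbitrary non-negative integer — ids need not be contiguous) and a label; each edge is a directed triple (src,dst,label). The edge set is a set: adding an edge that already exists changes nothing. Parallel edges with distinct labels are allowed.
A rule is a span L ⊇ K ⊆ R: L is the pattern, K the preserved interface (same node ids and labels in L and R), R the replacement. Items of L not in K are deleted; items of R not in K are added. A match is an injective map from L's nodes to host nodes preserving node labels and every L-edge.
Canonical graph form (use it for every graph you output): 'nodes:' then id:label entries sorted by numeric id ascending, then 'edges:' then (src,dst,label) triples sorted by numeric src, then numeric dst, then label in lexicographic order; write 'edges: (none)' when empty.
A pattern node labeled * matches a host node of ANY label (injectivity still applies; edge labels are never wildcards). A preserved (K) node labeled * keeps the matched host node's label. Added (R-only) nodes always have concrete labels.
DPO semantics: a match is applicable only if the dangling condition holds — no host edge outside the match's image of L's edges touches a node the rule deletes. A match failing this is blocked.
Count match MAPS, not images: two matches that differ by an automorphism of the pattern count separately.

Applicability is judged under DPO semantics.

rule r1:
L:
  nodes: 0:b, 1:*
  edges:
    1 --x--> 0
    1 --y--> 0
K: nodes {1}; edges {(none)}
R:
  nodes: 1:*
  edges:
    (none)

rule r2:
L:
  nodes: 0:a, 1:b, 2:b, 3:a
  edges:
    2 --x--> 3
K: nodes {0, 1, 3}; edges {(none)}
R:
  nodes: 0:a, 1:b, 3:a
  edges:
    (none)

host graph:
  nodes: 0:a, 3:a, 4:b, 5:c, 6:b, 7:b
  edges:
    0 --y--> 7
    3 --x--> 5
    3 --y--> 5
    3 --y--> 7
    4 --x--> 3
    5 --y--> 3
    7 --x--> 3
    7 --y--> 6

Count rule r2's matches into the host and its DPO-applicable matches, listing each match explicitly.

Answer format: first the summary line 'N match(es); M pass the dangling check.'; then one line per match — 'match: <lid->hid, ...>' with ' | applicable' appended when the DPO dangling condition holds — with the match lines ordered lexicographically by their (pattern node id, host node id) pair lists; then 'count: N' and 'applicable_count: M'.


4 match(es); 2 pass the dangling check.
match: 0->0, 1->4, 2->7, 3->3
match: 0->0, 1->6, 2->4, 3->3 | applicable
match: 0->0, 1->6, 2->7, 3->3
match: 0->0, 1->7, 2->4, 3->3 | applicable
count: 4
applicable_count: 2


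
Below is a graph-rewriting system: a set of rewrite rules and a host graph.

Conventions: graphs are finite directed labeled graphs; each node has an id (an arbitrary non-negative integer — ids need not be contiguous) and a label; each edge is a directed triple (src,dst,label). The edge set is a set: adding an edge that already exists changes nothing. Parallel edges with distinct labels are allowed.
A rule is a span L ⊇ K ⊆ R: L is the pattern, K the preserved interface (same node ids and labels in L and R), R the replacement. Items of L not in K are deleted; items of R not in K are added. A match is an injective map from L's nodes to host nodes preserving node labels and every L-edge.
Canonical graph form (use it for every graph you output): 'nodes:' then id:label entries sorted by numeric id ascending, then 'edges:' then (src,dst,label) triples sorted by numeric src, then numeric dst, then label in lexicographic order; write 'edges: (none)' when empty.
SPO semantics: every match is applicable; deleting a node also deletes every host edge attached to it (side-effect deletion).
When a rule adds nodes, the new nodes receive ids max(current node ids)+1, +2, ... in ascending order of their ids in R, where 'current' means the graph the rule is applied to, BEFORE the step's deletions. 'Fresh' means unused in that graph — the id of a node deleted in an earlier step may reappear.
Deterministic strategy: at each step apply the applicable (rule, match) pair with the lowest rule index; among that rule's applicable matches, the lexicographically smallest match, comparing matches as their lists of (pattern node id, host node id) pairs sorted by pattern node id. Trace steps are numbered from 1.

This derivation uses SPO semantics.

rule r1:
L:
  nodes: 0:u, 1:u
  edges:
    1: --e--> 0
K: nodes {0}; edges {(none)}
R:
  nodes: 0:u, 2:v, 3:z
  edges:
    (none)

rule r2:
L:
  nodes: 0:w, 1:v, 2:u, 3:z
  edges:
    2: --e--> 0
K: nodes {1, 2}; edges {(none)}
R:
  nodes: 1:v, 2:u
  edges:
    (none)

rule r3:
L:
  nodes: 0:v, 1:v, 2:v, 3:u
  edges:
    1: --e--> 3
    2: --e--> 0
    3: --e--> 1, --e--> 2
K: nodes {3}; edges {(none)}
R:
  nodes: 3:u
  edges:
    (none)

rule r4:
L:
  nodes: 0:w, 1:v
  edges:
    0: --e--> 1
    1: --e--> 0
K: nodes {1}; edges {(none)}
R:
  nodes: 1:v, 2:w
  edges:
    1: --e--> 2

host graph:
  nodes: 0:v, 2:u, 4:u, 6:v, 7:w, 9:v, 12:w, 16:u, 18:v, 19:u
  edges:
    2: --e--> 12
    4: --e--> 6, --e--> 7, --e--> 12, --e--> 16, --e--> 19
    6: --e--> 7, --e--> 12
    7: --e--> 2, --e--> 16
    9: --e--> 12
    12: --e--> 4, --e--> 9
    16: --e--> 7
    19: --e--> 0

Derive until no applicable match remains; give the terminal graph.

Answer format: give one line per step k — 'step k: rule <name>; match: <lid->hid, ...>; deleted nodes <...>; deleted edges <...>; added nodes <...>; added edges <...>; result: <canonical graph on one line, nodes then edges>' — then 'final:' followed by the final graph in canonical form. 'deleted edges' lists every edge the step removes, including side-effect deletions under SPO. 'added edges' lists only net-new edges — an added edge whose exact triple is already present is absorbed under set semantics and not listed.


step 1: rule r1; match: 0->16, 1->4; deleted nodes 4; deleted edges (4,6,e); (4,7,e); (4,12,e); (4,16,e); (4,19,e); (12,4,e); added nodes 20, 21; added edges (none); result: nodes: 0:v, 2:u, 6:v, 7:w, 9:v, 12:w, 16:u, 18:v, 19:u, 20:v, 21:z edges: (2,12,e); (6,7,e); (6,12,e); (7,2,e); (7,16,e); (9,12,e); (12,9,e); (16,7,e); (19,0,e)
step 2: rule r2; match: 0->7, 1->0, 2->16, 3->21; deleted nodes 7, 21; deleted edges (6,7,e); (7,2,e); (7,16,e); (16,7,e); added nodes (none); added edges (none); result: nodes: 0:v, 2:u, 6:v, 9:v, 12:w, 16:u, 18:v, 19:u, 20:v edges: (2,12,e); (6,12,e); (9,12,e); (12,9,e); (19,0,e)
step 3: rule r4; match: 0->12, 1->9; deleted nodes 12; deleted edges (2,12,e); (6,12,e); (9,12,e); (12,9,e); added nodes 21; added edges (9,21,e); result: nodes: 0:v, 2:u, 6:v, 9:v, 16:u, 18:v, 19:u, 20:v, 21:w edges: (9,21,e); (19,0,e)
final:
nodes: 0:v, 2:u, 6:v, 9:v, 16:u, 18:v, 19:u, 20:v, 21:w
edges: (9,21,e); (19,0,e)


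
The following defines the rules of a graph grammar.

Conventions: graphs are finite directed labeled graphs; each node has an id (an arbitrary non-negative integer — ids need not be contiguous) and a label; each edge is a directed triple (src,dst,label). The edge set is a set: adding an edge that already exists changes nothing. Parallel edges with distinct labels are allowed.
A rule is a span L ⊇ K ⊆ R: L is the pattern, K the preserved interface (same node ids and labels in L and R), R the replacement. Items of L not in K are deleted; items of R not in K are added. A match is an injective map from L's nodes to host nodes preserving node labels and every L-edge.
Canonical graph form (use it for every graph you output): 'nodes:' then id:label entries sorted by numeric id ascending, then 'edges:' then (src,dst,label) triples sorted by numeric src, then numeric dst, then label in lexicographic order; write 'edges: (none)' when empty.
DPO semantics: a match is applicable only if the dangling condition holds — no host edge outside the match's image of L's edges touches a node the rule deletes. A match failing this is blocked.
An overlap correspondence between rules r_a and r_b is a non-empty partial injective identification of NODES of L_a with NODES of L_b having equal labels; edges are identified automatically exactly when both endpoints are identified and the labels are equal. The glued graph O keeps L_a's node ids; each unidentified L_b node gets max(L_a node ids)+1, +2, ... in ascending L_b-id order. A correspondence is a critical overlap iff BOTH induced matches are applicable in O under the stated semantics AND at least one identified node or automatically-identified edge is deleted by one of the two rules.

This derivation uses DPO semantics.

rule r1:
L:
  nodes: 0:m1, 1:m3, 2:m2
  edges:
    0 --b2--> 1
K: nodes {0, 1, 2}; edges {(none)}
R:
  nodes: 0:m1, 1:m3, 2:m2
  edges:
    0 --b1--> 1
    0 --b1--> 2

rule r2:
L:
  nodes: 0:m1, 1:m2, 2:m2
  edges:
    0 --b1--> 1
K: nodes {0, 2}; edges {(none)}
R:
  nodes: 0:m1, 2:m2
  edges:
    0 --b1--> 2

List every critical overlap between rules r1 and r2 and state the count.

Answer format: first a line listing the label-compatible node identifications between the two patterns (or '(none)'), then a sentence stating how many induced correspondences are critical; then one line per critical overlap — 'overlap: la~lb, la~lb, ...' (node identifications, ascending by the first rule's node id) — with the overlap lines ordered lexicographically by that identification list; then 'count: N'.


label-compatible node identifications between L(r1) and L(r2): 0~0, 2~1, 2~2
2 of the induced correspondences are critical overlaps of r1 and r2.
overlap: 0~0, 2~1
overlap: 2~1
count: 2


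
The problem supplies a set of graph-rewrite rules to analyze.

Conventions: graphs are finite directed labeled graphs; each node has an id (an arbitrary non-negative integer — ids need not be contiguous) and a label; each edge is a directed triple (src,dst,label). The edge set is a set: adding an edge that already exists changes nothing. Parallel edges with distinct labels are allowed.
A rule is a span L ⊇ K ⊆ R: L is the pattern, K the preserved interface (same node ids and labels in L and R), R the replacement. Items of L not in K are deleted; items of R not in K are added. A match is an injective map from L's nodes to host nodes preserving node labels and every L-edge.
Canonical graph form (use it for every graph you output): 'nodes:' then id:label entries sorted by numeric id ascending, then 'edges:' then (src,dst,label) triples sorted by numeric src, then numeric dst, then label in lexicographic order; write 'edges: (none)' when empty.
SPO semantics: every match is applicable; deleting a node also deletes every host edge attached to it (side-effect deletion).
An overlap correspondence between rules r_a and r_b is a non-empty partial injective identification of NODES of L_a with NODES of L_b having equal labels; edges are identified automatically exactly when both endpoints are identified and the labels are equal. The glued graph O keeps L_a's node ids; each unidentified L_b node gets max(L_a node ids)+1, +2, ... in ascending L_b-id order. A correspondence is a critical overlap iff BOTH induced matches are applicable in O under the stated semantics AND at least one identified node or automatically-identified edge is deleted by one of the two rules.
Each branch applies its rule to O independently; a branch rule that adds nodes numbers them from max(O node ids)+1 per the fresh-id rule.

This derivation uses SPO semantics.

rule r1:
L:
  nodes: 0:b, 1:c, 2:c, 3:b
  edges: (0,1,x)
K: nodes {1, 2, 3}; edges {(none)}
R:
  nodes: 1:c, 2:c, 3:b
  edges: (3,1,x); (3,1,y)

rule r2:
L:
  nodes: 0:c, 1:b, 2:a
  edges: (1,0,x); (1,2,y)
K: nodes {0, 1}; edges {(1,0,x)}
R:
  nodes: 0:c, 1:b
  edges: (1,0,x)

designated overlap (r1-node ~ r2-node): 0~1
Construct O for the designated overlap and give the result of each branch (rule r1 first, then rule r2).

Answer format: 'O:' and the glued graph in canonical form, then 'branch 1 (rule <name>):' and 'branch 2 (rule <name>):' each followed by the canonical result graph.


O:
nodes: 0:b, 1:c, 2:c, 3:b, 4:c, 5:a
edges: (0,1,x); (0,4,x); (0,5,y)
branch 1 (rule r1):
nodes: 1:c, 2:c, 3:b, 4:c, 5:a
edges: (3,1,x); (3,1,y)
branch 2 (rule r2):
nodes: 0:b, 1:c, 2:c, 3:b, 4:c
edges: (0,1,x); (0,4,x)


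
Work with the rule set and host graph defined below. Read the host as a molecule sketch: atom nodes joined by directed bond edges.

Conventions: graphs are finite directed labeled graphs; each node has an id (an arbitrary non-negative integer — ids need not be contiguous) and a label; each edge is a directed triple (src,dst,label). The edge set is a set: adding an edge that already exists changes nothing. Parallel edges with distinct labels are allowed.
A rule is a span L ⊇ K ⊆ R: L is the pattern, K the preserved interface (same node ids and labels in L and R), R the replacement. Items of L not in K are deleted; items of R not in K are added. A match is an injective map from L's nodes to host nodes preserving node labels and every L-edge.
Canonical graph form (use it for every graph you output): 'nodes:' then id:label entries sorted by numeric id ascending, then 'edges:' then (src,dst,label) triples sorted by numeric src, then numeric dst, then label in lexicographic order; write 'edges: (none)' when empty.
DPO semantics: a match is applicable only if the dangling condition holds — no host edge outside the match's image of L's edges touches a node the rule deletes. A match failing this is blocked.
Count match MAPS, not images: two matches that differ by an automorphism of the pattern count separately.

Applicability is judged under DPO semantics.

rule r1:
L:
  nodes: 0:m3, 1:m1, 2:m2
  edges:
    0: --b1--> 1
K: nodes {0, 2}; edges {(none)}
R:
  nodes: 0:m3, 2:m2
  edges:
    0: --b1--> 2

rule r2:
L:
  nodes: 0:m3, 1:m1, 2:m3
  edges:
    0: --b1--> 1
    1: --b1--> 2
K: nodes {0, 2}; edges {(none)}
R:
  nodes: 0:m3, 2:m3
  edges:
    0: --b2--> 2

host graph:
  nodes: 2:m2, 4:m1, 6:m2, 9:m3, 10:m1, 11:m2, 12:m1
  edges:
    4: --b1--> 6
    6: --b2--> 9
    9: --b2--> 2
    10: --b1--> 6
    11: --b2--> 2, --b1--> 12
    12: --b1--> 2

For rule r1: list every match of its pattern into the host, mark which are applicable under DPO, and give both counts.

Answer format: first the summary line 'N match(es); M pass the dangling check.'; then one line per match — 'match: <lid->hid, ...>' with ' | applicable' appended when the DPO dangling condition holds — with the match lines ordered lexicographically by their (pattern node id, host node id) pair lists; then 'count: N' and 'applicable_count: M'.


0 match(es); 0 pass the dangling check.
count: 0
applicable_count: 0


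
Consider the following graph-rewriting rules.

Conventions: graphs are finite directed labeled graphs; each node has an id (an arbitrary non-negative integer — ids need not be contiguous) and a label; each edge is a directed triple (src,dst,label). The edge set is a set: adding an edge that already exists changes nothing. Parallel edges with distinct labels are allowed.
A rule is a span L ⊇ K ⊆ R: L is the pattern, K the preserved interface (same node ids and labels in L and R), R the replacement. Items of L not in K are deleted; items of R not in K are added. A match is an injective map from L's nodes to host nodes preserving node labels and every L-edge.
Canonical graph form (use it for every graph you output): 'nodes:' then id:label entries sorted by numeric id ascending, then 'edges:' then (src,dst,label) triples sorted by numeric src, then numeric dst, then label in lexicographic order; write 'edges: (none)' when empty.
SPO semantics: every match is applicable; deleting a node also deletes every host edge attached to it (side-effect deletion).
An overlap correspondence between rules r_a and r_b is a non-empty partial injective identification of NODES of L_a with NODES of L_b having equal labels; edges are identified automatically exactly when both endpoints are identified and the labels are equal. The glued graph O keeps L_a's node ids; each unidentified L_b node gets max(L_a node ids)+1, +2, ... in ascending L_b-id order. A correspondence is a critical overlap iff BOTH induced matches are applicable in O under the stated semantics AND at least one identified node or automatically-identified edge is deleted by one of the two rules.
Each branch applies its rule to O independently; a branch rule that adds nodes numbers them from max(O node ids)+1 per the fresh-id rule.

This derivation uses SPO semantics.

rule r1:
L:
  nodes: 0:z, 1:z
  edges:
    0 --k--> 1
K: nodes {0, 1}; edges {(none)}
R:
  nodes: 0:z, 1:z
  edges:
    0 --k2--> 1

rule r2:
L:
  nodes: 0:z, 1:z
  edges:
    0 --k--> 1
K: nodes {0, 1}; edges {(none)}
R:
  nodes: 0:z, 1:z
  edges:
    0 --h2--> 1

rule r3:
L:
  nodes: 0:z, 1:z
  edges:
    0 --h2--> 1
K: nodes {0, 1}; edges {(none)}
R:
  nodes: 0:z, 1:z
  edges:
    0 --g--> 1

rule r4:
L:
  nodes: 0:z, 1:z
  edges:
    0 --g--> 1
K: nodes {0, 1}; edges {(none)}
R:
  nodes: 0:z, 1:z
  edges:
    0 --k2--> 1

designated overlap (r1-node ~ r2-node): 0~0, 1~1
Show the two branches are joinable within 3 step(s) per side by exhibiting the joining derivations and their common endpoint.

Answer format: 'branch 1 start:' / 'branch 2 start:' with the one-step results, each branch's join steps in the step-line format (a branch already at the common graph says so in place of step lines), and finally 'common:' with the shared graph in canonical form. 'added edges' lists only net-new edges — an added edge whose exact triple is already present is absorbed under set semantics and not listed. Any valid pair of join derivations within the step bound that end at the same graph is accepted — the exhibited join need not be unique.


branch 1 start:
nodes: 0:z, 1:z
edges: (0,1,k2)
branch 2 start:
nodes: 0:z, 1:z
edges: (0,1,h2)
branch 1: already at the common graph (0 steps)
branch 2 step 1: rule r3; match: 0->0, 1->1; deleted nodes (none); deleted edges (0,1,h2); added nodes (none); added edges (0,1,g); result: nodes: 0:z, 1:z edges: (0,1,g)
branch 2 step 2: rule r4; match: 0->0, 1->1; deleted nodes (none); deleted edges (0,1,g); added nodes (none); added edges (0,1,k2); result: nodes: 0:z, 1:z edges: (0,1,k2)
common:
nodes: 0:z, 1:z
edges: (0,1,k2)


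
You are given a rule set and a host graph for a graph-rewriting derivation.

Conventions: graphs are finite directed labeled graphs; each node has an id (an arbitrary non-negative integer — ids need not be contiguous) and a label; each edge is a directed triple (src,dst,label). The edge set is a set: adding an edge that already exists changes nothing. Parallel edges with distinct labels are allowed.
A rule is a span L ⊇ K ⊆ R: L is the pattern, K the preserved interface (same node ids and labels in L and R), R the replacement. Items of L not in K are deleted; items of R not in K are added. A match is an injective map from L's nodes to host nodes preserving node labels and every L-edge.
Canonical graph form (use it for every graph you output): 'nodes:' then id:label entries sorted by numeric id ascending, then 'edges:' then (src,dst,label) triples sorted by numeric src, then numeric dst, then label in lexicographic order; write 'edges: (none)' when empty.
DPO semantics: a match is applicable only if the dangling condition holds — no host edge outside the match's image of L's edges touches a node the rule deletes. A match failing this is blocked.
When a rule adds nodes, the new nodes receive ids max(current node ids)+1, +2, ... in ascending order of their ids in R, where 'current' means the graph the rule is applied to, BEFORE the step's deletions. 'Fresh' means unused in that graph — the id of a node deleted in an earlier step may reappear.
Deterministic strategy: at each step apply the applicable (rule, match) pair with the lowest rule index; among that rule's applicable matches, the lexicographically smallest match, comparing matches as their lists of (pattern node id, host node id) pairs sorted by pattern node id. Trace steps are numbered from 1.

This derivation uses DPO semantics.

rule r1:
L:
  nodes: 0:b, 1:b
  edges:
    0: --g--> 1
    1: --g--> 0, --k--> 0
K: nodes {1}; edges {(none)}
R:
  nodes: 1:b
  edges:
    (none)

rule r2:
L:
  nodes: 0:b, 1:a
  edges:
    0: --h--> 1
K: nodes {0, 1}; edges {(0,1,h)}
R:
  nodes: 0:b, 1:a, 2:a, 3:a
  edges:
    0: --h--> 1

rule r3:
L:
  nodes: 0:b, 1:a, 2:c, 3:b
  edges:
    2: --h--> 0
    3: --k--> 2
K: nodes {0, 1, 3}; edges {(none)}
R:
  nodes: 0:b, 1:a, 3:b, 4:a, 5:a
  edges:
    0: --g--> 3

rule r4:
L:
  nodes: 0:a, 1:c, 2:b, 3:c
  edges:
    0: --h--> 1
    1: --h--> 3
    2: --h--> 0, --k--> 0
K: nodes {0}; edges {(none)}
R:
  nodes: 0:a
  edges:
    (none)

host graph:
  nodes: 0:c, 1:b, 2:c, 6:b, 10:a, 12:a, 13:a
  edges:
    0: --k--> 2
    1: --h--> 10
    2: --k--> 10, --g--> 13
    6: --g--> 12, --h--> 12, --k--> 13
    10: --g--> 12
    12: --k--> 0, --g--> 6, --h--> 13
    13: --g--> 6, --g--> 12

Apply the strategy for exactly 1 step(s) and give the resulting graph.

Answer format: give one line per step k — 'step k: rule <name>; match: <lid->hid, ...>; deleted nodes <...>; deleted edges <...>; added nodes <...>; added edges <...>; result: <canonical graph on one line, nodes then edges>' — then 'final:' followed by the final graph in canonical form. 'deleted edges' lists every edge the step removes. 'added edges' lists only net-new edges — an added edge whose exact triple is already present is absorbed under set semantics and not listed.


step 1: rule r2; match: 0->1, 1->10; deleted nodes (none); deleted edges (none); added nodes 14, 15; added edges (none); result: nodes: 0:c, 1:b, 2:c, 6:b, 10:a, 12:a, 13:a, 14:a, 15:a edges: (0,2,k); (1,10,h); (2,10,k); (2,13,g); (6,12,g); (6,12,h); (6,13,k); (10,12,g); (12,0,k); (12,6,g); (12,13,h); (13,6,g); (13,12,g)
final:
nodes: 0:c, 1:b, 2:c, 6:b, 10:a, 12:a, 13:a, 14:a, 15:a
edges: (0,2,k); (1,10,h); (2,10,k); (2,13,g); (6,12,g); (6,12,h); (6,13,k); (10,12,g); (12,0,k); (12,6,g); (12,13,h); (13,6,g); (13,12,g)


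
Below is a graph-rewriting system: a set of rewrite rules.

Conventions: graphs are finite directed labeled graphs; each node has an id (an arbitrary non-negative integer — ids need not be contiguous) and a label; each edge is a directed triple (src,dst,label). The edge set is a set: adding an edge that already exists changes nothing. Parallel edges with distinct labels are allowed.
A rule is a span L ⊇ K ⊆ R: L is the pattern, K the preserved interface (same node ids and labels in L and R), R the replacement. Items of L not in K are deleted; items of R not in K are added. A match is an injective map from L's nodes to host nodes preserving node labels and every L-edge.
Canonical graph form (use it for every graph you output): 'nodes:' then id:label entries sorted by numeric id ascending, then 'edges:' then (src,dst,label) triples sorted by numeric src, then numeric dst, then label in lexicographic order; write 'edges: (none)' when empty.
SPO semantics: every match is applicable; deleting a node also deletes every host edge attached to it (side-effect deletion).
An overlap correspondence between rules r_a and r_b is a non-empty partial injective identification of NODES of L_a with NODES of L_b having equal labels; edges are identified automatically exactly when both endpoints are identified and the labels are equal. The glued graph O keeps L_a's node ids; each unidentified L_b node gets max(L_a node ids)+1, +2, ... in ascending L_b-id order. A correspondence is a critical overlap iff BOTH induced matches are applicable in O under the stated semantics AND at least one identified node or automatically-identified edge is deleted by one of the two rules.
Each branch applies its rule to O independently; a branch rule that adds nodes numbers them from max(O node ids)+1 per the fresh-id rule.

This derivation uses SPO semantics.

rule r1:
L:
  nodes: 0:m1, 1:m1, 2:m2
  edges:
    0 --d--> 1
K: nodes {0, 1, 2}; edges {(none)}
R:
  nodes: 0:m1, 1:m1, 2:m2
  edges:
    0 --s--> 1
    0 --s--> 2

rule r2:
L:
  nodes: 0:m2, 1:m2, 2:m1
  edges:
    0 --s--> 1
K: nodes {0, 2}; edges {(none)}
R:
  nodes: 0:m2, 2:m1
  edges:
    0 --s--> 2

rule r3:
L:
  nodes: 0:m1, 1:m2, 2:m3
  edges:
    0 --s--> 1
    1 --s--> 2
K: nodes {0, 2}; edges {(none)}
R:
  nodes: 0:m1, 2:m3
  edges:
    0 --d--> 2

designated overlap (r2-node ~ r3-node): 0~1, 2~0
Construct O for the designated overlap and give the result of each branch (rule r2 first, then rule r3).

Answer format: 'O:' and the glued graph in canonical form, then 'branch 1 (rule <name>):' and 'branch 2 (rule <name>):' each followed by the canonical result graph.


O:
nodes: 0:m2, 1:m2, 2:m1, 3:m3
edges: (0,1,s); (0,3,s); (2,0,s)
branch 1 (rule r2):
nodes: 0:m2, 2:m1, 3:m3
edges: (0,2,s); (0,3,s); (2,0,s)
branch 2 (rule r3):
nodes: 1:m2, 2:m1, 3:m3
edges: (2,3,d)


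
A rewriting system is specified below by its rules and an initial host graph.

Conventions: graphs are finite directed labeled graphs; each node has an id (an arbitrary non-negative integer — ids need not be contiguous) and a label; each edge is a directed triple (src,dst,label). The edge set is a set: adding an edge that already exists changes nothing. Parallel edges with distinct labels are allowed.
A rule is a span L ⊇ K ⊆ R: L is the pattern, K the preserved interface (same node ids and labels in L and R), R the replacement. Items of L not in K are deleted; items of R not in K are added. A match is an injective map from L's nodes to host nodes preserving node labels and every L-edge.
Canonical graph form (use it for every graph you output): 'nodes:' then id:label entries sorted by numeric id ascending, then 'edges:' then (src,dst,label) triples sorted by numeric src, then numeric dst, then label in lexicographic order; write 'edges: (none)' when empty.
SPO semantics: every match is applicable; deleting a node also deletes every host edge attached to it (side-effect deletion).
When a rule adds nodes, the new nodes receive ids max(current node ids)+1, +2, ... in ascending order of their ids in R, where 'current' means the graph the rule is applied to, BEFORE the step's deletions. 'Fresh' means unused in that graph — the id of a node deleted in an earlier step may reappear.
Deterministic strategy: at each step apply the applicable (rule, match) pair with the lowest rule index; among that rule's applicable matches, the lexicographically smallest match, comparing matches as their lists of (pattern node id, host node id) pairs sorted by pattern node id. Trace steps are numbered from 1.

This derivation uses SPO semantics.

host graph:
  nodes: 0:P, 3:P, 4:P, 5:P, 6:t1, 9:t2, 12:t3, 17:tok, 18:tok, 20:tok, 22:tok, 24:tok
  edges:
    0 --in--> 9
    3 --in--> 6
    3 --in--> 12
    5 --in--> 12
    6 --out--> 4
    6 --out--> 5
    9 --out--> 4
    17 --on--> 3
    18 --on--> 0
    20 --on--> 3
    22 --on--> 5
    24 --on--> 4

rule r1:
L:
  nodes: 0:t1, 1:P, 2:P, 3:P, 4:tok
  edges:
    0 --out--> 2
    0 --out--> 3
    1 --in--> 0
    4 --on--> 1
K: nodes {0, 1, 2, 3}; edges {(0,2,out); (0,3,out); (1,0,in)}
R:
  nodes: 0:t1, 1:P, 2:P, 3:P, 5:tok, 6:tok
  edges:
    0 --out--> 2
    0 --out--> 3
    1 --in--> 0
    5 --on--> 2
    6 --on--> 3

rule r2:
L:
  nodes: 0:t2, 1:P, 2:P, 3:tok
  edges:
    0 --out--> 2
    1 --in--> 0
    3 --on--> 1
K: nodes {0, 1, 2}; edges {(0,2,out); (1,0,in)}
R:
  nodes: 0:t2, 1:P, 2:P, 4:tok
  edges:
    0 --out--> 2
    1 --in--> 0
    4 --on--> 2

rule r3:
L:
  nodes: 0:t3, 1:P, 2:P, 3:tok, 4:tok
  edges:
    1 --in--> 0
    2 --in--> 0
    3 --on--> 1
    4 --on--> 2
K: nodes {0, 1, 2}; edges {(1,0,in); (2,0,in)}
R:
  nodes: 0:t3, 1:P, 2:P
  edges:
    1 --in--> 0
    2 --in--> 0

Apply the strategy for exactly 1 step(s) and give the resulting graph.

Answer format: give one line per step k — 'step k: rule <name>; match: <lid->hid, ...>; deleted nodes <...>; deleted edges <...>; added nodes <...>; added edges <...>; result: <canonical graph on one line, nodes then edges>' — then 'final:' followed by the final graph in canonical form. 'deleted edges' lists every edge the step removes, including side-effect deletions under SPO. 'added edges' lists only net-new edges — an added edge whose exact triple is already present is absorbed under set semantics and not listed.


step 1: rule r1; match: 0->6, 1->3, 2->4, 3->5, 4->17; deleted nodes 17; deleted edges (17,3,on); added nodes 25, 26; added edges (25,4,on); (26,5,on); result: nodes: 0:P, 3:P, 4:P, 5:P, 6:t1, 9:t2, 12:t3, 18:tok, 20:tok, 22:tok, 24:tok, 25:tok, 26:tok edges: (0,9,in); (3,6,in); (3,12,in); (5,12,in); (6,4,out); (6,5,out); (9,4,out); (18,0,on); (20,3,on); (22,5,on); (24,4,on); (25,4,on); (26,5,on)
final:
nodes: 0:P, 3:P, 4:P, 5:P, 6:t1, 9:t2, 12:t3, 18:tok, 20:tok, 22:tok, 24:tok, 25:tok, 26:tok
edges: (0,9,in); (3,6,in); (3,12,in); (5,12,in); (6,4,out); (6,5,out); (9,4,out); (18,0,on); (20,3,on); (22,5,on); (24,4,on); (25,4,on); (26,5,on)


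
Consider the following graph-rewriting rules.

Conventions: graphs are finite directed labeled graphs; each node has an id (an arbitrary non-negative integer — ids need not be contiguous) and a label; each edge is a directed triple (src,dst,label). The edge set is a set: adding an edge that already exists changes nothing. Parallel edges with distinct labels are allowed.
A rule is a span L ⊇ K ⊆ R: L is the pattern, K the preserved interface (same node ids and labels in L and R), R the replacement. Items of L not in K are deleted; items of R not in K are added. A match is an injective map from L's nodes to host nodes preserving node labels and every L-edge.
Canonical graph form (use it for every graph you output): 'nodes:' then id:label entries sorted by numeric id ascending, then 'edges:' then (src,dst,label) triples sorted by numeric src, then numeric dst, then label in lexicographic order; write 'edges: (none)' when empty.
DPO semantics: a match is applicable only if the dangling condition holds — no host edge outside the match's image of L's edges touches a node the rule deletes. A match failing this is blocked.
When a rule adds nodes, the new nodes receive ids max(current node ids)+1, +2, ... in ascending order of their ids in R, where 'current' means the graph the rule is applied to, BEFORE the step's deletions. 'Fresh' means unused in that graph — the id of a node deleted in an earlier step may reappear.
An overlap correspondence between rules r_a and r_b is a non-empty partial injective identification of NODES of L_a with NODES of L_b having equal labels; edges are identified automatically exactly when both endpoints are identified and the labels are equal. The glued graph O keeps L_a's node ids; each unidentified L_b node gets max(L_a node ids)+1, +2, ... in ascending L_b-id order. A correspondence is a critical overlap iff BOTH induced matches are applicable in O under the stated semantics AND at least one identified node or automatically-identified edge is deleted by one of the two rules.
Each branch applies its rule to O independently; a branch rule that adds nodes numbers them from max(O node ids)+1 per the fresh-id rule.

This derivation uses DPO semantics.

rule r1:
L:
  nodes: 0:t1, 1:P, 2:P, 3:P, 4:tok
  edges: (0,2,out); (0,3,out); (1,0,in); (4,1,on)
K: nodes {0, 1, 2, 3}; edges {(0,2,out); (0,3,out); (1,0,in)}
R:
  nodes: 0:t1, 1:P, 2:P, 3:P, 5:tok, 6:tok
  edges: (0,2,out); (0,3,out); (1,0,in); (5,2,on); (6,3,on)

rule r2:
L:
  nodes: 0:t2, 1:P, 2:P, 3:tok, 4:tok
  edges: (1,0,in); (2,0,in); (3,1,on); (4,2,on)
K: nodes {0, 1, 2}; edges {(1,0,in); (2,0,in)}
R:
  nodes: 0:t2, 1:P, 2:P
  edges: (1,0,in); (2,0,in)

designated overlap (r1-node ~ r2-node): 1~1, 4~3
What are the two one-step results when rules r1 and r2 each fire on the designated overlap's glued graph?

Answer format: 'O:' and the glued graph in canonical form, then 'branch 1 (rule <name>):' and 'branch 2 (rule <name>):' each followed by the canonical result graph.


O:
nodes: 0:t1, 1:P, 2:P, 3:P, 4:tok, 5:t2, 6:P, 7:tok
edges: (0,2,out); (0,3,out); (1,0,in); (1,5,in); (4,1,on); (6,5,in); (7,6,on)
branch 1 (rule r1):
nodes: 0:t1, 1:P, 2:P, 3:P, 5:t2, 6:P, 7:tok, 8:tok, 9:tok
edges: (0,2,out); (0,3,out); (1,0,in); (1,5,in); (6,5,in); (7,6,on); (8,2,on); (9,3,on)
branch 2 (rule r2):
nodes: 0:t1, 1:P, 2:P, 3:P, 5:t2, 6:P
edges: (0,2,out); (0,3,out); (1,0,in); (1,5,in); (6,5,in)
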